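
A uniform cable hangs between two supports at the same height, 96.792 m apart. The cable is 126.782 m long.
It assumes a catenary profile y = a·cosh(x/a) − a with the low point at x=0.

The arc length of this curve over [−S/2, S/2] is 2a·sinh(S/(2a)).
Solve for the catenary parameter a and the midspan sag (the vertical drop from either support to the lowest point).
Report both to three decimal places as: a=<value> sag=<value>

a=37.039 sag=36.380

seed: a₀ = √(S³/(24(L−S))) = √(96.792³/(24·29.990)) = 35.494850
iter 1: u=1.363465  f(a)=+2.914e+00  f'(a)=-2.026e+00  a ← 35.494850 − (+2.914e+00/-2.026e+00) = 36.933592
iter 2: u=1.310352  f(a)=+1.866e-01  f'(a)=-1.774e+00  a ← 36.933592 − (+1.866e-01/-1.774e+00) = 37.038767
iter 3: u=1.306631  f(a)=+8.802e-04  f'(a)=-1.757e+00  a ← 37.038767 − (+8.802e-04/-1.757e+00) = 37.039268
iter 4: u=1.306613  f(a)=+1.980e-08  f'(a)=-1.757e+00  a ← 37.039268 − (+1.980e-08/-1.757e+00) = 37.039268
iter 5: u=1.306613  f(a)=+2.842e-14  f'(a)=-1.757e+00  a ← 37.039268 − (+2.842e-14/-1.757e+00) = 37.039268
converged: |Δa| < 1e-12 after 5 iterations
sag = a·(cosh(S/(2a)) − 1) = 37.039268·(cosh(1.306613) − 1) = 36.379573
T_max/T_min = cosh(S/(2a)) = 1.982189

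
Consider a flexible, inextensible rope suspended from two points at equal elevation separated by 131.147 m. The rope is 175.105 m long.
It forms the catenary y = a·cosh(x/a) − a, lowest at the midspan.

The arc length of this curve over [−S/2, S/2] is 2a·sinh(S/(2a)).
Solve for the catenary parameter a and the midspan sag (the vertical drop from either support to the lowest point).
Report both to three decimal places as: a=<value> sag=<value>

seed: a₀ = √(S³/(24(L−S))) = √(131.147³/(24·43.958)) = 46.239482
iter 1: u=1.418128  f(a)=+4.638e+00  f'(a)=-2.312e+00  a ← 46.239482 − (+4.638e+00/-2.312e+00) = 48.245294
iter 2: u=1.359169  f(a)=+3.188e-01  f'(a)=-2.004e+00  a ← 48.245294 − (+3.188e-01/-2.004e+00) = 48.404381
iter 3: u=1.354702  f(a)=+1.753e-03  f'(a)=-1.982e+00  a ← 48.404381 − (+1.753e-03/-1.982e+00) = 48.405266
iter 4: u=1.354677  f(a)=+5.364e-08  f'(a)=-1.982e+00  a ← 48.405266 − (+5.364e-08/-1.982e+00) = 48.405266
iter 5: u=1.354677  f(a)=+0.000e+00  f'(a)=-1.982e+00  a ← 48.405266 − (+0.000e+00/-1.982e+00) = 48.405266
converged: |Δa| < 1e-12 after 5 iterations
sag = a·(cosh(S/(2a)) − 1) = 48.405266·(cosh(1.354677) − 1) = 51.637275
T_max/T_min = cosh(S/(2a)) = 2.066770

a=48.405 sag=51.637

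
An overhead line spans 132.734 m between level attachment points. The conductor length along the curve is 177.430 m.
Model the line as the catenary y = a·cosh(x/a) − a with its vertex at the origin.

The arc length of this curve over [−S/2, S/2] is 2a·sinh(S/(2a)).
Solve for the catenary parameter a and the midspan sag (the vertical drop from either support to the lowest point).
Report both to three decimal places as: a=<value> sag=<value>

a=48.887 sag=52.406

seed: a₀ = √(S³/(24(L−S))) = √(132.734³/(24·44.696)) = 46.691016
iter 1: u=1.421408  f(a)=+4.739e+00  f'(a)=-2.330e+00  a ← 46.691016 − (+4.739e+00/-2.330e+00) = 48.724456
iter 2: u=1.362088  f(a)=+3.271e-01  f'(a)=-2.019e+00  a ← 48.724456 − (+3.271e-01/-2.019e+00) = 48.886510
iter 3: u=1.357573  f(a)=+1.815e-03  f'(a)=-1.996e+00  a ← 48.886510 − (+1.815e-03/-1.996e+00) = 48.887419
iter 4: u=1.357548  f(a)=+5.654e-08  f'(a)=-1.996e+00  a ← 48.887419 − (+5.654e-08/-1.996e+00) = 48.887420
iter 5: u=1.357548  f(a)=+0.000e+00  f'(a)=-1.996e+00  a ← 48.887420 − (+0.000e+00/-1.996e+00) = 48.887420
converged: |Δa| < 1e-12 after 5 iterations
sag = a·(cosh(S/(2a)) − 1) = 48.887420·(cosh(1.357548) − 1) = 52.405873
T_max/T_min = cosh(S/(2a)) = 2.071971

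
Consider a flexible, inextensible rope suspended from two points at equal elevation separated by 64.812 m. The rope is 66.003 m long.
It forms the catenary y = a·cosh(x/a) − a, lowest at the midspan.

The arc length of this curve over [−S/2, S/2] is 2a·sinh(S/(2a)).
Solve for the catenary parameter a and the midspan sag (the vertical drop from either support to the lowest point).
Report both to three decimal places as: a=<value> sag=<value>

a=97.862 sag=5.415

seed: a₀ = √(S³/(24(L−S))) = √(64.812³/(24·1.191)) = 97.593666
iter 1: u=0.332050  f(a)=+6.583e-03  f'(a)=-2.468e-02  a ← 97.593666 − (+6.583e-03/-2.468e-02) = 97.860431
iter 2: u=0.331145  f(a)=+2.709e-05  f'(a)=-2.447e-02  a ← 97.860431 − (+2.709e-05/-2.447e-02) = 97.861538
iter 3: u=0.331141  f(a)=+4.629e-10  f'(a)=-2.447e-02  a ← 97.861538 − (+4.629e-10/-2.447e-02) = 97.861538
iter 4: u=0.331141  f(a)=+0.000e+00  f'(a)=-2.447e-02  a ← 97.861538 − (+0.000e+00/-2.447e-02) = 97.861538
converged: |Δa| < 1e-12 after 4 iterations
sag = a·(cosh(S/(2a)) − 1) = 97.861538·(cosh(0.331141) − 1) = 5.414692
T_max/T_min = cosh(S/(2a)) = 1.055330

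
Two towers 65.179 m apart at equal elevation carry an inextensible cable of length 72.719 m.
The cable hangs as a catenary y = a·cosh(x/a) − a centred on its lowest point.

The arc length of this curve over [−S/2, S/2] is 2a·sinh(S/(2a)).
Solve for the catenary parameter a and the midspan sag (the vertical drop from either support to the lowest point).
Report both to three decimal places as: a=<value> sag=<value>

a=39.779 sag=14.113

seed: a₀ = √(S³/(24(L−S))) = √(65.179³/(24·7.540)) = 39.117424
iter 1: u=0.833120  f(a)=+2.660e-01  f'(a)=-4.129e-01  a ← 39.117424 − (+2.660e-01/-4.129e-01) = 39.761684
iter 2: u=0.819621  f(a)=+6.715e-03  f'(a)=-3.923e-01  a ← 39.761684 − (+6.715e-03/-3.923e-01) = 39.778799
iter 3: u=0.819268  f(a)=+4.523e-06  f'(a)=-3.918e-01  a ← 39.778799 − (+4.523e-06/-3.918e-01) = 39.778811
iter 4: u=0.819268  f(a)=+2.061e-12  f'(a)=-3.918e-01  a ← 39.778811 − (+2.061e-12/-3.918e-01) = 39.778811
converged: |Δa| < 1e-12 after 4 iterations
sag = a·(cosh(S/(2a)) − 1) = 39.778811·(cosh(0.819268) − 1) = 14.113369
T_max/T_min = cosh(S/(2a)) = 1.354796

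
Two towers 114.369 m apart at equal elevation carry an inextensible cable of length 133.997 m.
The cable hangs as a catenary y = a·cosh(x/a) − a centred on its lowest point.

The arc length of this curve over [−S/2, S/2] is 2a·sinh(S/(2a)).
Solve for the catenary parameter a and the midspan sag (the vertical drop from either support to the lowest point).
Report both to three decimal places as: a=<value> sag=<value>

seed: a₀ = √(S³/(24(L−S))) = √(114.369³/(24·19.628)) = 56.353233
iter 1: u=1.014751  f(a)=+1.036e+00  f'(a)=-7.710e-01  a ← 56.353233 − (+1.036e+00/-7.710e-01) = 57.696510
iter 2: u=0.991126  f(a)=+3.819e-02  f'(a)=-7.151e-01  a ← 57.696510 − (+3.819e-02/-7.151e-01) = 57.749912
iter 3: u=0.990209  f(a)=+5.632e-05  f'(a)=-7.130e-01  a ← 57.749912 − (+5.632e-05/-7.130e-01) = 57.749991
iter 4: u=0.990208  f(a)=+1.229e-10  f'(a)=-7.130e-01  a ← 57.749991 − (+1.229e-10/-7.130e-01) = 57.749991
iter 5: u=0.990208  f(a)=+0.000e+00  f'(a)=-7.130e-01  a ← 57.749991 − (+0.000e+00/-7.130e-01) = 57.749991
converged: |Δa| < 1e-12 after 5 iterations
sag = a·(cosh(S/(2a)) − 1) = 57.749991·(cosh(0.990208) − 1) = 30.702598
T_max/T_min = cosh(S/(2a)) = 1.531647

a=57.750 sag=30.703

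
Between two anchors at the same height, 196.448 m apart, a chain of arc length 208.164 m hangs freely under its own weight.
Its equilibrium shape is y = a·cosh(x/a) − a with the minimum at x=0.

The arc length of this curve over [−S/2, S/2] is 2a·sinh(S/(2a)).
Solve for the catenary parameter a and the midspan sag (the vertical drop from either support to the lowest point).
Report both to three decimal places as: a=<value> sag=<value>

a=165.650 sag=29.985

seed: a₀ = √(S³/(24(L−S))) = √(196.448³/(24·11.716)) = 164.201120
iter 1: u=0.598193  f(a)=+2.114e-01  f'(a)=-1.479e-01  a ← 164.201120 − (+2.114e-01/-1.479e-01) = 165.630804
iter 2: u=0.593030  f(a)=+2.793e-03  f'(a)=-1.440e-01  a ← 165.630804 − (+2.793e-03/-1.440e-01) = 165.650200
iter 3: u=0.592960  f(a)=+5.019e-07  f'(a)=-1.439e-01  a ← 165.650200 − (+5.019e-07/-1.439e-01) = 165.650204
iter 4: u=0.592960  f(a)=+5.684e-14  f'(a)=-1.439e-01  a ← 165.650204 − (+5.684e-14/-1.439e-01) = 165.650204
converged: |Δa| < 1e-12 after 4 iterations
sag = a·(cosh(S/(2a)) − 1) = 165.650204·(cosh(0.592960) − 1) = 29.984795
T_max/T_min = cosh(S/(2a)) = 1.181013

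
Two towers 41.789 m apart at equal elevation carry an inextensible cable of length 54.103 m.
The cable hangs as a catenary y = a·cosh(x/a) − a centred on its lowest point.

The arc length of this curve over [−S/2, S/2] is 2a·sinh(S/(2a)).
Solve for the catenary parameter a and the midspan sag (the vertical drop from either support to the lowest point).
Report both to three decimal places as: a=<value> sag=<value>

seed: a₀ = √(S³/(24(L−S))) = √(41.789³/(24·12.314)) = 15.714037
iter 1: u=1.329671  f(a)=+1.136e+00  f'(a)=-1.862e+00  a ← 15.714037 − (+1.136e+00/-1.862e+00) = 16.323744
iter 2: u=1.280007  f(a)=+6.943e-02  f'(a)=-1.641e+00  a ← 16.323744 − (+6.943e-02/-1.641e+00) = 16.366055
iter 3: u=1.276697  f(a)=+2.970e-04  f'(a)=-1.627e+00  a ← 16.366055 − (+2.970e-04/-1.627e+00) = 16.366238
iter 4: u=1.276683  f(a)=+5.486e-09  f'(a)=-1.627e+00  a ← 16.366238 − (+5.486e-09/-1.627e+00) = 16.366238
iter 5: u=1.276683  f(a)=-7.105e-15  f'(a)=-1.627e+00  a ← 16.366238 − (-7.105e-15/-1.627e+00) = 16.366238
converged: |Δa| < 1e-12 after 5 iterations
sag = a·(cosh(S/(2a)) − 1) = 16.366238·(cosh(1.276683) − 1) = 15.250805
T_max/T_min = cosh(S/(2a)) = 1.931845

a=16.366 sag=15.251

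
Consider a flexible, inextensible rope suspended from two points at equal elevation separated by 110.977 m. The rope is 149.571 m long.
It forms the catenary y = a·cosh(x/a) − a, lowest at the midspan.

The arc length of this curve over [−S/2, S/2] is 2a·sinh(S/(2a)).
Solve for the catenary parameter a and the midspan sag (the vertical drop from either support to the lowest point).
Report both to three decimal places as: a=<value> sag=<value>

a=40.276 sag=44.665

seed: a₀ = √(S³/(24(L−S))) = √(110.977³/(24·38.594)) = 38.413507
iter 1: u=1.444505  f(a)=+4.232e+00  f'(a)=-2.461e+00  a ← 38.413507 − (+4.232e+00/-2.461e+00) = 40.133205
iter 2: u=1.382608  f(a)=+3.008e-01  f'(a)=-2.123e+00  a ← 40.133205 − (+3.008e-01/-2.123e+00) = 40.274920
iter 3: u=1.377743  f(a)=+1.777e-03  f'(a)=-2.098e+00  a ← 40.274920 − (+1.777e-03/-2.098e+00) = 40.275767
iter 4: u=1.377714  f(a)=+6.277e-08  f'(a)=-2.098e+00  a ← 40.275767 − (+6.277e-08/-2.098e+00) = 40.275767
iter 5: u=1.377714  f(a)=+0.000e+00  f'(a)=-2.098e+00  a ← 40.275767 − (+0.000e+00/-2.098e+00) = 40.275767
converged: |Δa| < 1e-12 after 5 iterations
sag = a·(cosh(S/(2a)) − 1) = 40.275767·(cosh(1.377714) − 1) = 44.665438
T_max/T_min = cosh(S/(2a)) = 2.108990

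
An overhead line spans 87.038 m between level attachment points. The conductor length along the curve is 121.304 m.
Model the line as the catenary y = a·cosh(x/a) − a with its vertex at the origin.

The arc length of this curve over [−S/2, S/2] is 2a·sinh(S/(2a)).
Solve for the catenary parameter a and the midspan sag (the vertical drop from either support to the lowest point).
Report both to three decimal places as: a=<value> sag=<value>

a=29.856 sag=37.746

seed: a₀ = √(S³/(24(L−S))) = √(87.038³/(24·34.266)) = 28.315617
iter 1: u=1.536926  f(a)=+4.282e+00  f'(a)=-3.042e+00  a ← 28.315617 − (+4.282e+00/-3.042e+00) = 29.723159
iter 2: u=1.464145  f(a)=+3.400e-01  f'(a)=-2.577e+00  a ← 29.723159 − (+3.400e-01/-2.577e+00) = 29.855113
iter 3: u=1.457673  f(a)=+2.552e-03  f'(a)=-2.538e+00  a ← 29.855113 − (+2.552e-03/-2.538e+00) = 29.856118
iter 4: u=1.457624  f(a)=+1.462e-07  f'(a)=-2.538e+00  a ← 29.856118 − (+1.462e-07/-2.538e+00) = 29.856118
iter 5: u=1.457624  f(a)=+1.421e-14  f'(a)=-2.538e+00  a ← 29.856118 − (+1.421e-14/-2.538e+00) = 29.856118
converged: |Δa| < 1e-12 after 5 iterations
sag = a·(cosh(S/(2a)) − 1) = 29.856118·(cosh(1.457624) − 1) = 37.746048
T_max/T_min = cosh(S/(2a)) = 2.264265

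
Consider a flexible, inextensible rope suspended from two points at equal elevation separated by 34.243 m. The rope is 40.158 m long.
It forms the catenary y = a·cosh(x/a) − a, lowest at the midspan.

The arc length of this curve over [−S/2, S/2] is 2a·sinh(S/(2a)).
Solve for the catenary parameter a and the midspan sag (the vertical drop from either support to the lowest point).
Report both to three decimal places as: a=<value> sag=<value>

seed: a₀ = √(S³/(24(L−S))) = √(34.243³/(24·5.915)) = 16.818014
iter 1: u=1.018045  f(a)=+3.142e-01  f'(a)=-7.791e-01  a ← 16.818014 − (+3.142e-01/-7.791e-01) = 17.221310
iter 2: u=0.994204  f(a)=+1.166e-02  f'(a)=-7.222e-01  a ← 17.221310 − (+1.166e-02/-7.222e-01) = 17.237450
iter 3: u=0.993273  f(a)=+1.741e-05  f'(a)=-7.201e-01  a ← 17.237450 − (+1.741e-05/-7.201e-01) = 17.237474
iter 4: u=0.993272  f(a)=+3.900e-11  f'(a)=-7.201e-01  a ← 17.237474 − (+3.900e-11/-7.201e-01) = 17.237474
iter 5: u=0.993272  f(a)=-7.105e-15  f'(a)=-7.201e-01  a ← 17.237474 − (-7.105e-15/-7.201e-01) = 17.237474
converged: |Δa| < 1e-12 after 5 iterations
sag = a·(cosh(S/(2a)) − 1) = 17.237474·(cosh(0.993272) − 1) = 9.225647
T_max/T_min = cosh(S/(2a)) = 1.535209

a=17.237 sag=9.226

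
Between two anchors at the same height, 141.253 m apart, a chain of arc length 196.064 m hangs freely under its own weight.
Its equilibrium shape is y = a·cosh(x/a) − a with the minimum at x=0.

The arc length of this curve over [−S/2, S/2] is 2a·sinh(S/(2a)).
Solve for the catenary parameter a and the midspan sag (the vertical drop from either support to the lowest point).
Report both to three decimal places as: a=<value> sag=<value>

a=48.771 sag=60.723

seed: a₀ = √(S³/(24(L−S))) = √(141.253³/(24·54.811)) = 46.286787
iter 1: u=1.525846  f(a)=+6.746e+00  f'(a)=-2.968e+00  a ← 46.286787 − (+6.746e+00/-2.968e+00) = 48.559990
iter 2: u=1.454418  f(a)=+5.288e-01  f'(a)=-2.519e+00  a ← 48.559990 − (+5.288e-01/-2.519e+00) = 48.769913
iter 3: u=1.448157  f(a)=+3.860e-03  f'(a)=-2.482e+00  a ← 48.769913 − (+3.860e-03/-2.482e+00) = 48.771468
iter 4: u=1.448111  f(a)=+2.090e-07  f'(a)=-2.482e+00  a ← 48.771468 − (+2.090e-07/-2.482e+00) = 48.771468
iter 5: u=1.448111  f(a)=-2.842e-14  f'(a)=-2.482e+00  a ← 48.771468 − (-2.842e-14/-2.482e+00) = 48.771468
converged: |Δa| < 1e-12 after 5 iterations
sag = a·(cosh(S/(2a)) − 1) = 48.771468·(cosh(1.448111) − 1) = 60.722500
T_max/T_min = cosh(S/(2a)) = 2.245041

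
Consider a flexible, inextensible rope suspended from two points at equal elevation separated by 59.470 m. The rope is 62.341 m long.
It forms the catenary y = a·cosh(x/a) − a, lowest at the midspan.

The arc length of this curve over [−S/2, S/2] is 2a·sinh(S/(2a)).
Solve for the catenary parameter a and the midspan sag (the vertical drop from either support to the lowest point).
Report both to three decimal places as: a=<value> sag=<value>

seed: a₀ = √(S³/(24(L−S))) = √(59.470³/(24·2.871)) = 55.249034
iter 1: u=0.538199  f(a)=+4.187e-02  f'(a)=-1.070e-01  a ← 55.249034 − (+4.187e-02/-1.070e-01) = 55.640433
iter 2: u=0.534414  f(a)=+4.491e-04  f'(a)=-1.047e-01  a ← 55.640433 − (+4.491e-04/-1.047e-01) = 55.644723
iter 3: u=0.534372  f(a)=+5.291e-08  f'(a)=-1.047e-01  a ← 55.644723 − (+5.291e-08/-1.047e-01) = 55.644724
iter 4: u=0.534372  f(a)=+0.000e+00  f'(a)=-1.047e-01  a ← 55.644724 − (+0.000e+00/-1.047e-01) = 55.644724
converged: |Δa| < 1e-12 after 4 iterations
sag = a·(cosh(S/(2a)) − 1) = 55.644724·(cosh(0.534372) − 1) = 8.135644
T_max/T_min = cosh(S/(2a)) = 1.146207

a=55.645 sag=8.136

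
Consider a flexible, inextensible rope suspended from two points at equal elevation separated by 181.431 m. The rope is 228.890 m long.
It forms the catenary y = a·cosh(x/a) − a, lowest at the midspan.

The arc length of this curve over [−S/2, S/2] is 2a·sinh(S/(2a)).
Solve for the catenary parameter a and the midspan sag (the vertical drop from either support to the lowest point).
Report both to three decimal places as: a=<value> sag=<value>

seed: a₀ = √(S³/(24(L−S))) = √(181.431³/(24·47.459)) = 72.410631
iter 1: u=1.252793  f(a)=+3.867e+00  f'(a)=-1.528e+00  a ← 72.410631 − (+3.867e+00/-1.528e+00) = 74.940386
iter 2: u=1.210502  f(a)=+2.119e-01  f'(a)=-1.365e+00  a ← 74.940386 − (+2.119e-01/-1.365e+00) = 75.095588
iter 3: u=1.208000  f(a)=+7.177e-04  f'(a)=-1.356e+00  a ← 75.095588 − (+7.177e-04/-1.356e+00) = 75.096118
iter 4: u=1.207992  f(a)=+8.298e-09  f'(a)=-1.356e+00  a ← 75.096118 − (+8.298e-09/-1.356e+00) = 75.096118
iter 5: u=1.207992  f(a)=+2.842e-14  f'(a)=-1.356e+00  a ← 75.096118 − (+2.842e-14/-1.356e+00) = 75.096118
converged: |Δa| < 1e-12 after 5 iterations
sag = a·(cosh(S/(2a)) − 1) = 75.096118·(cosh(1.207992) − 1) = 61.787354
T_max/T_min = cosh(S/(2a)) = 1.822777

a=75.096 sag=61.787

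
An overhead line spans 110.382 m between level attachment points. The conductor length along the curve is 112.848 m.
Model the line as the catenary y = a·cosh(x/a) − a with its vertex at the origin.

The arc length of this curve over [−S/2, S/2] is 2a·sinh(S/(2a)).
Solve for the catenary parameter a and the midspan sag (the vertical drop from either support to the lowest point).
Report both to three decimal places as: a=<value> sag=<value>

seed: a₀ = √(S³/(24(L−S))) = √(110.382³/(24·2.466)) = 150.745804
iter 1: u=0.366120  f(a)=+1.658e-02  f'(a)=-3.316e-02  a ← 150.745804 − (+1.658e-02/-3.316e-02) = 151.245847
iter 2: u=0.364909  f(a)=+8.286e-05  f'(a)=-3.283e-02  a ← 151.245847 − (+8.286e-05/-3.283e-02) = 151.248371
iter 3: u=0.364903  f(a)=+2.093e-09  f'(a)=-3.283e-02  a ← 151.248371 − (+2.093e-09/-3.283e-02) = 151.248371
iter 4: u=0.364903  f(a)=-1.421e-14  f'(a)=-3.283e-02  a ← 151.248371 − (-1.421e-14/-3.283e-02) = 151.248371
converged: |Δa| < 1e-12 after 4 iterations
sag = a·(cosh(S/(2a)) − 1) = 151.248371·(cosh(0.364903) − 1) = 10.181916
T_max/T_min = cosh(S/(2a)) = 1.067319

a=151.248 sag=10.182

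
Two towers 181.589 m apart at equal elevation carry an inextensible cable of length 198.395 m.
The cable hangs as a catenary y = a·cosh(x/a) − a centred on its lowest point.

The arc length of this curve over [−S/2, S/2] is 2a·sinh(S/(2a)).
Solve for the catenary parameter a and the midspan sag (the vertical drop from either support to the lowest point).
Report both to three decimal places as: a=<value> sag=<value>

seed: a₀ = √(S³/(24(L−S))) = √(181.589³/(24·16.806)) = 121.841856
iter 1: u=0.745183  f(a)=+4.728e-01  f'(a)=-2.915e-01  a ← 121.841856 − (+4.728e-01/-2.915e-01) = 123.463975
iter 2: u=0.735393  f(a)=+9.608e-03  f'(a)=-2.798e-01  a ← 123.463975 − (+9.608e-03/-2.798e-01) = 123.498321
iter 3: u=0.735188  f(a)=+4.150e-06  f'(a)=-2.795e-01  a ← 123.498321 − (+4.150e-06/-2.795e-01) = 123.498335
iter 4: u=0.735188  f(a)=+7.958e-13  f'(a)=-2.795e-01  a ← 123.498335 − (+7.958e-13/-2.795e-01) = 123.498335
converged: |Δa| < 1e-12 after 4 iterations
sag = a·(cosh(S/(2a)) − 1) = 123.498335·(cosh(0.735188) − 1) = 34.906156
T_max/T_min = cosh(S/(2a)) = 1.282645

a=123.498 sag=34.906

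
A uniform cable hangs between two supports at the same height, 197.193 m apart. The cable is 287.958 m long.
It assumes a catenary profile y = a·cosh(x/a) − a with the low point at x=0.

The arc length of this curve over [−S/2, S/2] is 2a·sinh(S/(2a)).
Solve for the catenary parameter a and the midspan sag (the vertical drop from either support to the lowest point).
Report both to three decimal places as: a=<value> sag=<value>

a=63.057 sag=94.125

seed: a₀ = √(S³/(24(L−S))) = √(197.193³/(24·90.765)) = 59.329736
iter 1: u=1.661840  f(a)=+1.339e+01  f'(a)=-3.992e+00  a ← 59.329736 − (+1.339e+01/-3.992e+00) = 62.683563
iter 2: u=1.572924  f(a)=+1.219e+00  f'(a)=-3.296e+00  a ← 62.683563 − (+1.219e+00/-3.296e+00) = 63.053531
iter 3: u=1.563695  f(a)=+1.235e-02  f'(a)=-3.229e+00  a ← 63.053531 − (+1.235e-02/-3.229e+00) = 63.057355
iter 4: u=1.563600  f(a)=+1.294e-06  f'(a)=-3.229e+00  a ← 63.057355 − (+1.294e-06/-3.229e+00) = 63.057355
iter 5: u=1.563600  f(a)=-5.684e-14  f'(a)=-3.229e+00  a ← 63.057355 − (-5.684e-14/-3.229e+00) = 63.057355
converged: |Δa| < 1e-12 after 5 iterations
sag = a·(cosh(S/(2a)) − 1) = 63.057355·(cosh(1.563600) − 1) = 94.124649
T_max/T_min = cosh(S/(2a)) = 2.492683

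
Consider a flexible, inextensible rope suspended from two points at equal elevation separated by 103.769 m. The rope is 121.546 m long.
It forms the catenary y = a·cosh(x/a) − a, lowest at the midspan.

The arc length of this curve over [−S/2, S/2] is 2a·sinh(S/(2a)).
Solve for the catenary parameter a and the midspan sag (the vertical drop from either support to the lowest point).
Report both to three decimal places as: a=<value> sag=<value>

seed: a₀ = √(S³/(24(L−S))) = √(103.769³/(24·17.777)) = 51.176030
iter 1: u=1.013844  f(a)=+9.363e-01  f'(a)=-7.688e-01  a ← 51.176030 − (+9.363e-01/-7.688e-01) = 52.393883
iter 2: u=0.990278  f(a)=+3.447e-02  f'(a)=-7.132e-01  a ← 52.393883 − (+3.447e-02/-7.132e-01) = 52.442210
iter 3: u=0.989365  f(a)=+5.065e-05  f'(a)=-7.111e-01  a ← 52.442210 − (+5.065e-05/-7.111e-01) = 52.442281
iter 4: u=0.989364  f(a)=+1.098e-10  f'(a)=-7.111e-01  a ← 52.442281 − (+1.098e-10/-7.111e-01) = 52.442281
iter 5: u=0.989364  f(a)=+0.000e+00  f'(a)=-7.111e-01  a ← 52.442281 − (+0.000e+00/-7.111e-01) = 52.442281
converged: |Δa| < 1e-12 after 5 iterations
sag = a·(cosh(S/(2a)) − 1) = 52.442281·(cosh(0.989364) − 1) = 27.829447
T_max/T_min = cosh(S/(2a)) = 1.530668

a=52.442 sag=27.829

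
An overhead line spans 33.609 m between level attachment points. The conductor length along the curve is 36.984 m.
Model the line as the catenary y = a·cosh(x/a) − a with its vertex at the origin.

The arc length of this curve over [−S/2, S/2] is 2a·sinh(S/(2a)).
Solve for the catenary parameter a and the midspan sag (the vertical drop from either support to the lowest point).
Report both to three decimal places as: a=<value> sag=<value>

a=21.968 sag=6.747

seed: a₀ = √(S³/(24(L−S))) = √(33.609³/(24·3.375)) = 21.649151
iter 1: u=0.776220  f(a)=+1.031e-01  f'(a)=-3.310e-01  a ← 21.649151 − (+1.031e-01/-3.310e-01) = 21.960784
iter 2: u=0.765205  f(a)=+2.269e-03  f'(a)=-3.166e-01  a ← 21.960784 − (+2.269e-03/-3.166e-01) = 21.967952
iter 3: u=0.764955  f(a)=+1.153e-06  f'(a)=-3.162e-01  a ← 21.967952 − (+1.153e-06/-3.162e-01) = 21.967956
iter 4: u=0.764955  f(a)=+2.984e-13  f'(a)=-3.162e-01  a ← 21.967956 − (+2.984e-13/-3.162e-01) = 21.967956
converged: |Δa| < 1e-12 after 4 iterations
sag = a·(cosh(S/(2a)) − 1) = 21.967956·(cosh(0.764955) − 1) = 6.746938
T_max/T_min = cosh(S/(2a)) = 1.307126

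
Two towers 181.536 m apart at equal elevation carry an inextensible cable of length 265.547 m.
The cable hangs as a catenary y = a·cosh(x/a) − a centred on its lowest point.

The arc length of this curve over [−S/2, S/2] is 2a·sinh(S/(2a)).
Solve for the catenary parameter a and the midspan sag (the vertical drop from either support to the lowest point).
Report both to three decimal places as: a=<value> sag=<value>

seed: a₀ = √(S³/(24(L−S))) = √(181.536³/(24·84.011)) = 54.471639
iter 1: u=1.666335  f(a)=+1.247e+01  f'(a)=-4.031e+00  a ← 54.471639 − (+1.247e+01/-4.031e+00) = 57.564338
iter 2: u=1.576810  f(a)=+1.140e+00  f'(a)=-3.324e+00  a ← 57.564338 − (+1.140e+00/-3.324e+00) = 57.907426
iter 3: u=1.567467  f(a)=+1.167e-02  f'(a)=-3.256e+00  a ← 57.907426 − (+1.167e-02/-3.256e+00) = 57.911009
iter 4: u=1.567370  f(a)=+1.249e-06  f'(a)=-3.256e+00  a ← 57.911009 − (+1.249e-06/-3.256e+00) = 57.911010
iter 5: u=1.567370  f(a)=-5.684e-14  f'(a)=-3.256e+00  a ← 57.911010 − (-5.684e-14/-3.256e+00) = 57.911010
converged: |Δa| < 1e-12 after 5 iterations
sag = a·(cosh(S/(2a)) − 1) = 57.911010·(cosh(1.567370) − 1) = 86.942321
T_max/T_min = cosh(S/(2a)) = 2.501309

a=57.911 sag=86.942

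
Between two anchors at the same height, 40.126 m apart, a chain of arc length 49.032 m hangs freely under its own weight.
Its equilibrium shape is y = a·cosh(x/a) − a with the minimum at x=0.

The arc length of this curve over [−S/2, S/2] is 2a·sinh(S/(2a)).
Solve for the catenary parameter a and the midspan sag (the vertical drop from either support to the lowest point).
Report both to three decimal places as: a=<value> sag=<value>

a=17.937 sag=12.440

seed: a₀ = √(S³/(24(L−S))) = √(40.126³/(24·8.906)) = 17.385686
iter 1: u=1.153995  f(a)=+6.122e-01  f'(a)=-1.168e+00  a ← 17.385686 − (+6.122e-01/-1.168e+00) = 17.909974
iter 2: u=1.120214  f(a)=+2.878e-02  f'(a)=-1.060e+00  a ← 17.909974 − (+2.878e-02/-1.060e+00) = 17.937124
iter 3: u=1.118518  f(a)=+7.058e-05  f'(a)=-1.055e+00  a ← 17.937124 − (+7.058e-05/-1.055e+00) = 17.937190
iter 4: u=1.118514  f(a)=+4.267e-10  f'(a)=-1.055e+00  a ← 17.937190 − (+4.267e-10/-1.055e+00) = 17.937190
iter 5: u=1.118514  f(a)=+0.000e+00  f'(a)=-1.055e+00  a ← 17.937190 − (+0.000e+00/-1.055e+00) = 17.937190
converged: |Δa| < 1e-12 after 5 iterations
sag = a·(cosh(S/(2a)) − 1) = 17.937190·(cosh(1.118514) − 1) = 12.440055
T_max/T_min = cosh(S/(2a)) = 1.693534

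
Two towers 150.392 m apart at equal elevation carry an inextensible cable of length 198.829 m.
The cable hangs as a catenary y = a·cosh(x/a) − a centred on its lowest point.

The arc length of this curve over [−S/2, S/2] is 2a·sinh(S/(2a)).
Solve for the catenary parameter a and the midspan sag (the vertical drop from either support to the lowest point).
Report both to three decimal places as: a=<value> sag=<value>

seed: a₀ = √(S³/(24(L−S))) = √(150.392³/(24·48.437)) = 54.093224
iter 1: u=1.390119  f(a)=+4.901e+00  f'(a)=-2.162e+00  a ← 54.093224 − (+4.901e+00/-2.162e+00) = 56.360542
iter 2: u=1.334196  f(a)=+3.250e-01  f'(a)=-1.884e+00  a ← 56.360542 − (+3.250e-01/-1.884e+00) = 56.533078
iter 3: u=1.330124  f(a)=+1.653e-03  f'(a)=-1.865e+00  a ← 56.533078 − (+1.653e-03/-1.865e+00) = 56.533964
iter 4: u=1.330103  f(a)=+4.328e-08  f'(a)=-1.864e+00  a ← 56.533964 − (+4.328e-08/-1.864e+00) = 56.533964
iter 5: u=1.330103  f(a)=-2.842e-14  f'(a)=-1.864e+00  a ← 56.533964 − (-2.842e-14/-1.864e+00) = 56.533964
converged: |Δa| < 1e-12 after 5 iterations
sag = a·(cosh(S/(2a)) − 1) = 56.533964·(cosh(1.330103) − 1) = 57.830943
T_max/T_min = cosh(S/(2a)) = 2.022942

a=56.534 sag=57.831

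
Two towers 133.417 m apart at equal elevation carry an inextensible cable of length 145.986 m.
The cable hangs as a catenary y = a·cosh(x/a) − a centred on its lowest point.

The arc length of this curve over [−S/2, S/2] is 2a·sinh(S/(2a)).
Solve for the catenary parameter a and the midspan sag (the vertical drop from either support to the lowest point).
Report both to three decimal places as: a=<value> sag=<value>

a=89.955 sag=25.889

seed: a₀ = √(S³/(24(L−S))) = √(133.417³/(24·12.569)) = 88.728016
iter 1: u=0.751831  f(a)=+3.601e-01  f'(a)=-2.997e-01  a ← 88.728016 − (+3.601e-01/-2.997e-01) = 89.929560
iter 2: u=0.741786  f(a)=+7.444e-03  f'(a)=-2.874e-01  a ← 89.929560 − (+7.444e-03/-2.874e-01) = 89.955464
iter 3: u=0.741573  f(a)=+3.331e-06  f'(a)=-2.871e-01  a ← 89.955464 − (+3.331e-06/-2.871e-01) = 89.955475
iter 4: u=0.741572  f(a)=+6.537e-13  f'(a)=-2.871e-01  a ← 89.955475 − (+6.537e-13/-2.871e-01) = 89.955475
converged: |Δa| < 1e-12 after 4 iterations
sag = a·(cosh(S/(2a)) − 1) = 89.955475·(cosh(0.741572) − 1) = 25.889100
T_max/T_min = cosh(S/(2a)) = 1.287799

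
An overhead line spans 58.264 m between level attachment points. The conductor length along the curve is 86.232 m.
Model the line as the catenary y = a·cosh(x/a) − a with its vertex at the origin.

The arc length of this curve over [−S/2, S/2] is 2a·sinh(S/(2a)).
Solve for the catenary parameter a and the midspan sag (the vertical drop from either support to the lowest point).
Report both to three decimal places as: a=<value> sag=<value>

seed: a₀ = √(S³/(24(L−S))) = √(58.264³/(24·27.968)) = 17.165803
iter 1: u=1.697095  f(a)=+4.315e+00  f'(a)=-4.299e+00  a ← 17.165803 − (+4.315e+00/-4.299e+00) = 18.169563
iter 2: u=1.603341  f(a)=+4.074e-01  f'(a)=-3.522e+00  a ← 18.169563 − (+4.074e-01/-3.522e+00) = 18.285242
iter 3: u=1.593197  f(a)=+4.469e-03  f'(a)=-3.445e+00  a ← 18.285242 − (+4.469e-03/-3.445e+00) = 18.286539
iter 4: u=1.593084  f(a)=+5.507e-07  f'(a)=-3.444e+00  a ← 18.286539 − (+5.507e-07/-3.444e+00) = 18.286539
iter 5: u=1.593084  f(a)=+1.421e-14  f'(a)=-3.444e+00  a ← 18.286539 − (+1.421e-14/-3.444e+00) = 18.286539
converged: |Δa| < 1e-12 after 5 iterations
sag = a·(cosh(S/(2a)) − 1) = 18.286539·(cosh(1.593084) − 1) = 28.547070
T_max/T_min = cosh(S/(2a)) = 2.561098

a=18.287 sag=28.547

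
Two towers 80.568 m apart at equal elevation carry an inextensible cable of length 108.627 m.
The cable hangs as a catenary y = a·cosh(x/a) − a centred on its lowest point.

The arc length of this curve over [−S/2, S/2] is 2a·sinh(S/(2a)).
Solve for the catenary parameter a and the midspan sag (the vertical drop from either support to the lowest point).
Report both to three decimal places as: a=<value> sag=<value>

a=29.221 sag=32.454

seed: a₀ = √(S³/(24(L−S))) = √(80.568³/(24·28.059)) = 27.867766
iter 1: u=1.445541  f(a)=+3.082e+00  f'(a)=-2.467e+00  a ← 27.867766 − (+3.082e+00/-2.467e+00) = 29.116879
iter 2: u=1.383527  f(a)=+2.193e-01  f'(a)=-2.127e+00  a ← 29.116879 − (+2.193e-01/-2.127e+00) = 29.219968
iter 3: u=1.378646  f(a)=+1.299e-03  f'(a)=-2.102e+00  a ← 29.219968 − (+1.299e-03/-2.102e+00) = 29.220586
iter 4: u=1.378617  f(a)=+4.615e-08  f'(a)=-2.102e+00  a ← 29.220586 − (+4.615e-08/-2.102e+00) = 29.220586
iter 5: u=1.378617  f(a)=+0.000e+00  f'(a)=-2.102e+00  a ← 29.220586 − (+0.000e+00/-2.102e+00) = 29.220586
converged: |Δa| < 1e-12 after 5 iterations
sag = a·(cosh(S/(2a)) − 1) = 29.220586·(cosh(1.378617) − 1) = 32.454360
T_max/T_min = cosh(S/(2a)) = 2.110668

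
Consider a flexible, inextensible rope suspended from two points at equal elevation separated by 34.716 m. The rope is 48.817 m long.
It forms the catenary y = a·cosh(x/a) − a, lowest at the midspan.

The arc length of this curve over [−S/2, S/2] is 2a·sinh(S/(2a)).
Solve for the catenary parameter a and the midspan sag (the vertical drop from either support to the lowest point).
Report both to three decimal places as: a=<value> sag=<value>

seed: a₀ = √(S³/(24(L−S))) = √(34.716³/(24·14.101)) = 11.118954
iter 1: u=1.561118  f(a)=+1.821e+00  f'(a)=-3.211e+00  a ← 11.118954 − (+1.821e+00/-3.211e+00) = 11.686230
iter 2: u=1.485338  f(a)=+1.487e-01  f'(a)=-2.706e+00  a ← 11.686230 − (+1.487e-01/-2.706e+00) = 11.741167
iter 3: u=1.478388  f(a)=+1.185e-03  f'(a)=-2.663e+00  a ← 11.741167 − (+1.185e-03/-2.663e+00) = 11.741612
iter 4: u=1.478332  f(a)=+7.662e-08  f'(a)=-2.663e+00  a ← 11.741612 − (+7.662e-08/-2.663e+00) = 11.741612
iter 5: u=1.478332  f(a)=+7.105e-15  f'(a)=-2.663e+00  a ← 11.741612 − (+7.105e-15/-2.663e+00) = 11.741612
converged: |Δa| < 1e-12 after 5 iterations
sag = a·(cosh(S/(2a)) − 1) = 11.741612·(cosh(1.478332) − 1) = 15.344183
T_max/T_min = cosh(S/(2a)) = 2.306821

a=11.742 sag=15.344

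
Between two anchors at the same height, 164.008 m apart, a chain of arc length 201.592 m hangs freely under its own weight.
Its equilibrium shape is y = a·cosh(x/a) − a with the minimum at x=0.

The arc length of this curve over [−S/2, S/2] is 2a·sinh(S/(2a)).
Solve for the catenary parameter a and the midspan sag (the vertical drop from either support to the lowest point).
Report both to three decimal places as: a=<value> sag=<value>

seed: a₀ = √(S³/(24(L−S))) = √(164.008³/(24·37.584)) = 69.934332
iter 1: u=1.172586  f(a)=+2.670e+00  f'(a)=-1.230e+00  a ← 69.934332 − (+2.670e+00/-1.230e+00) = 72.104979
iter 2: u=1.137286  f(a)=+1.294e-01  f'(a)=-1.114e+00  a ← 72.104979 − (+1.294e-01/-1.114e+00) = 72.221147
iter 3: u=1.135457  f(a)=+3.378e-04  f'(a)=-1.108e+00  a ← 72.221147 − (+3.378e-04/-1.108e+00) = 72.221452
iter 4: u=1.135452  f(a)=+2.317e-09  f'(a)=-1.108e+00  a ← 72.221452 − (+2.317e-09/-1.108e+00) = 72.221452
iter 5: u=1.135452  f(a)=+0.000e+00  f'(a)=-1.108e+00  a ← 72.221452 − (+0.000e+00/-1.108e+00) = 72.221452
converged: |Δa| < 1e-12 after 5 iterations
sag = a·(cosh(S/(2a)) − 1) = 72.221452·(cosh(1.135452) − 1) = 51.777628
T_max/T_min = cosh(S/(2a)) = 1.716929

a=72.221 sag=51.778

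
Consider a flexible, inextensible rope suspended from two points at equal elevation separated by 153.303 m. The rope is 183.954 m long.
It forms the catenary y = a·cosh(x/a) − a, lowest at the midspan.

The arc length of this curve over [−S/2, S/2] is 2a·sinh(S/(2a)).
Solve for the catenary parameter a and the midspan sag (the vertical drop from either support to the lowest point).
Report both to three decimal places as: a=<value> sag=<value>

a=71.993 sag=44.809

seed: a₀ = √(S³/(24(L−S))) = √(153.303³/(24·30.651)) = 69.983883
iter 1: u=1.095274  f(a)=+1.892e+00  f'(a)=-9.856e-01  a ← 69.983883 − (+1.892e+00/-9.856e-01) = 71.903349
iter 2: u=1.066035  f(a)=+8.063e-02  f'(a)=-9.032e-01  a ← 71.903349 − (+8.063e-02/-9.032e-01) = 71.992614
iter 3: u=1.064713  f(a)=+1.609e-04  f'(a)=-8.996e-01  a ← 71.992614 − (+1.609e-04/-8.996e-01) = 71.992793
iter 4: u=1.064711  f(a)=+6.433e-10  f'(a)=-8.996e-01  a ← 71.992793 − (+6.433e-10/-8.996e-01) = 71.992793
iter 5: u=1.064711  f(a)=+0.000e+00  f'(a)=-8.996e-01  a ← 71.992793 − (+0.000e+00/-8.996e-01) = 71.992793
converged: |Δa| < 1e-12 after 5 iterations
sag = a·(cosh(S/(2a)) − 1) = 71.992793·(cosh(1.064711) − 1) = 44.809308
T_max/T_min = cosh(S/(2a)) = 1.622414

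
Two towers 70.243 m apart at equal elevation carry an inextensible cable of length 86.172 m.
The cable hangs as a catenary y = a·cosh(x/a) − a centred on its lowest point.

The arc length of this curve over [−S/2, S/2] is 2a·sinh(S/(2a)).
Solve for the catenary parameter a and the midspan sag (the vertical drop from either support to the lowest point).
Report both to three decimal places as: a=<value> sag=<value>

a=31.084 sag=22.044

seed: a₀ = √(S³/(24(L−S))) = √(70.243³/(24·15.929)) = 30.109580
iter 1: u=1.166456  f(a)=+1.119e+00  f'(a)=-1.209e+00  a ← 30.109580 − (+1.119e+00/-1.209e+00) = 31.035347
iter 2: u=1.131661  f(a)=+5.370e-02  f'(a)=-1.096e+00  a ← 31.035347 − (+5.370e-02/-1.096e+00) = 31.084360
iter 3: u=1.129877  f(a)=+1.374e-04  f'(a)=-1.090e+00  a ← 31.084360 − (+1.374e-04/-1.090e+00) = 31.084486
iter 4: u=1.129872  f(a)=+9.042e-10  f'(a)=-1.090e+00  a ← 31.084486 − (+9.042e-10/-1.090e+00) = 31.084486
iter 5: u=1.129872  f(a)=+0.000e+00  f'(a)=-1.090e+00  a ← 31.084486 − (+0.000e+00/-1.090e+00) = 31.084486
converged: |Δa| < 1e-12 after 5 iterations
sag = a·(cosh(S/(2a)) − 1) = 31.084486·(cosh(1.129872) − 1) = 22.044119
T_max/T_min = cosh(S/(2a)) = 1.709168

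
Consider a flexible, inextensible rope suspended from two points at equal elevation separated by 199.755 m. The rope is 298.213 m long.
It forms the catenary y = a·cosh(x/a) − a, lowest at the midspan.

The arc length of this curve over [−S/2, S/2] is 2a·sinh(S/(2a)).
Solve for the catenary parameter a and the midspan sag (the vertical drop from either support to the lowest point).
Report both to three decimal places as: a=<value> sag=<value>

seed: a₀ = √(S³/(24(L−S))) = √(199.755³/(24·98.458)) = 58.078496
iter 1: u=1.719698  f(a)=+1.563e+01  f'(a)=-4.505e+00  a ← 58.078496 − (+1.563e+01/-4.505e+00) = 61.547262
iter 2: u=1.622777  f(a)=+1.509e+00  f'(a)=-3.673e+00  a ← 61.547262 − (+1.509e+00/-3.673e+00) = 61.958196
iter 3: u=1.612014  f(a)=+1.741e-02  f'(a)=-3.589e+00  a ← 61.958196 − (+1.741e-02/-3.589e+00) = 61.963046
iter 4: u=1.611888  f(a)=+2.375e-06  f'(a)=-3.588e+00  a ← 61.963046 − (+2.375e-06/-3.588e+00) = 61.963047
iter 5: u=1.611888  f(a)=+5.684e-14  f'(a)=-3.588e+00  a ← 61.963047 − (+5.684e-14/-3.588e+00) = 61.963047
converged: |Δa| < 1e-12 after 5 iterations
sag = a·(cosh(S/(2a)) − 1) = 61.963047·(cosh(1.611888) − 1) = 99.505735
T_max/T_min = cosh(S/(2a)) = 2.605888

a=61.963 sag=99.506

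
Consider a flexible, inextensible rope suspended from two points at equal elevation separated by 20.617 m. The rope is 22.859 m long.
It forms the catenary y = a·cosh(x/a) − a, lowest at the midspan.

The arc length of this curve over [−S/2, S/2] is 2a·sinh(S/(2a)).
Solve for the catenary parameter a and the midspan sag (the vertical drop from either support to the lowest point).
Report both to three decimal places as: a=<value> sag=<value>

seed: a₀ = √(S³/(24(L−S))) = √(20.617³/(24·2.242)) = 12.761884
iter 1: u=0.807757  f(a)=+7.429e-02  f'(a)=-3.748e-01  a ← 12.761884 − (+7.429e-02/-3.748e-01) = 12.960079
iter 2: u=0.795404  f(a)=+1.766e-03  f'(a)=-3.572e-01  a ← 12.960079 − (+1.766e-03/-3.572e-01) = 12.965023
iter 3: u=0.795101  f(a)=+1.052e-06  f'(a)=-3.568e-01  a ← 12.965023 − (+1.052e-06/-3.568e-01) = 12.965026
iter 4: u=0.795101  f(a)=+3.766e-13  f'(a)=-3.568e-01  a ← 12.965026 − (+3.766e-13/-3.568e-01) = 12.965026
converged: |Δa| < 1e-12 after 4 iterations
sag = a·(cosh(S/(2a)) − 1) = 12.965026·(cosh(0.795101) − 1) = 4.318647
T_max/T_min = cosh(S/(2a)) = 1.333100

a=12.965 sag=4.319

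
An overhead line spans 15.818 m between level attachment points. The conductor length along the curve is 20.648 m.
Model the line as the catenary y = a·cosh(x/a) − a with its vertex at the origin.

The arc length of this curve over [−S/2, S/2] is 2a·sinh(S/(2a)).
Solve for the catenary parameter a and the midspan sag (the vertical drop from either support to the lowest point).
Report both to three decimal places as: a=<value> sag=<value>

seed: a₀ = √(S³/(24(L−S))) = √(15.818³/(24·4.830)) = 5.843165
iter 1: u=1.353547  f(a)=+4.622e-01  f'(a)=-1.977e+00  a ← 5.843165 − (+4.622e-01/-1.977e+00) = 6.077026
iter 2: u=1.301459  f(a)=+2.920e-02  f'(a)=-1.734e+00  a ← 6.077026 − (+2.920e-02/-1.734e+00) = 6.093865
iter 3: u=1.297863  f(a)=+1.339e-04  f'(a)=-1.718e+00  a ← 6.093865 − (+1.339e-04/-1.718e+00) = 6.093943
iter 4: u=1.297846  f(a)=+2.844e-09  f'(a)=-1.718e+00  a ← 6.093943 − (+2.844e-09/-1.718e+00) = 6.093943
iter 5: u=1.297846  f(a)=+3.553e-15  f'(a)=-1.718e+00  a ← 6.093943 − (+3.553e-15/-1.718e+00) = 6.093943
converged: |Δa| < 1e-12 after 5 iterations
sag = a·(cosh(S/(2a)) − 1) = 6.093943·(cosh(1.297846) − 1) = 5.894431
T_max/T_min = cosh(S/(2a)) = 1.967261

a=6.094 sag=5.894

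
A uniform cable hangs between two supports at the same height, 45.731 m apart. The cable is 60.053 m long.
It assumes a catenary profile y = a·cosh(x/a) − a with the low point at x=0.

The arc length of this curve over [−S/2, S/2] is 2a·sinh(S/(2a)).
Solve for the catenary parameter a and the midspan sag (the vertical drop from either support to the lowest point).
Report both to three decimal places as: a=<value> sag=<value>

a=17.414 sag=17.297

seed: a₀ = √(S³/(24(L−S))) = √(45.731³/(24·14.322)) = 16.680482
iter 1: u=1.370794  f(a)=+1.407e+00  f'(a)=-2.062e+00  a ← 16.680482 − (+1.407e+00/-2.062e+00) = 17.362921
iter 2: u=1.316916  f(a)=+9.098e-02  f'(a)=-1.804e+00  a ← 17.362921 − (+9.098e-02/-1.804e+00) = 17.413366
iter 3: u=1.313101  f(a)=+4.383e-04  f'(a)=-1.786e+00  a ← 17.413366 − (+4.383e-04/-1.786e+00) = 17.413611
iter 4: u=1.313082  f(a)=+1.028e-08  f'(a)=-1.786e+00  a ← 17.413611 − (+1.028e-08/-1.786e+00) = 17.413611
iter 5: u=1.313082  f(a)=-7.105e-15  f'(a)=-1.786e+00  a ← 17.413611 − (-7.105e-15/-1.786e+00) = 17.413611
converged: |Δa| < 1e-12 after 5 iterations
sag = a·(cosh(S/(2a)) − 1) = 17.413611·(cosh(1.313082) − 1) = 17.296972
T_max/T_min = cosh(S/(2a)) = 1.993302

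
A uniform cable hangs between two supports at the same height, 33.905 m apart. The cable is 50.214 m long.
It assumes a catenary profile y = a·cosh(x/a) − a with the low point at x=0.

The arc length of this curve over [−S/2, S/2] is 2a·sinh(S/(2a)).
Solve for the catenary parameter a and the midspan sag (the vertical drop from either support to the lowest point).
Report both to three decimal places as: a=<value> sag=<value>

seed: a₀ = √(S³/(24(L−S))) = √(33.905³/(24·16.309)) = 9.978754
iter 1: u=1.698859  f(a)=+2.522e+00  f'(a)=-4.315e+00  a ← 9.978754 − (+2.522e+00/-4.315e+00) = 10.563230
iter 2: u=1.604860  f(a)=+2.385e-01  f'(a)=-3.534e+00  a ← 10.563230 − (+2.385e-01/-3.534e+00) = 10.630734
iter 3: u=1.594669  f(a)=+2.627e-03  f'(a)=-3.456e+00  a ← 10.630734 − (+2.627e-03/-3.456e+00) = 10.631494
iter 4: u=1.594555  f(a)=+3.263e-07  f'(a)=-3.456e+00  a ← 10.631494 − (+3.263e-07/-3.456e+00) = 10.631494
iter 5: u=1.594555  f(a)=+1.421e-14  f'(a)=-3.456e+00  a ← 10.631494 − (+1.421e-14/-3.456e+00) = 10.631494
converged: |Δa| < 1e-12 after 5 iterations
sag = a·(cosh(S/(2a)) − 1) = 10.631494·(cosh(1.594555) − 1) = 16.633687
T_max/T_min = cosh(S/(2a)) = 2.564567

a=10.631 sag=16.634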